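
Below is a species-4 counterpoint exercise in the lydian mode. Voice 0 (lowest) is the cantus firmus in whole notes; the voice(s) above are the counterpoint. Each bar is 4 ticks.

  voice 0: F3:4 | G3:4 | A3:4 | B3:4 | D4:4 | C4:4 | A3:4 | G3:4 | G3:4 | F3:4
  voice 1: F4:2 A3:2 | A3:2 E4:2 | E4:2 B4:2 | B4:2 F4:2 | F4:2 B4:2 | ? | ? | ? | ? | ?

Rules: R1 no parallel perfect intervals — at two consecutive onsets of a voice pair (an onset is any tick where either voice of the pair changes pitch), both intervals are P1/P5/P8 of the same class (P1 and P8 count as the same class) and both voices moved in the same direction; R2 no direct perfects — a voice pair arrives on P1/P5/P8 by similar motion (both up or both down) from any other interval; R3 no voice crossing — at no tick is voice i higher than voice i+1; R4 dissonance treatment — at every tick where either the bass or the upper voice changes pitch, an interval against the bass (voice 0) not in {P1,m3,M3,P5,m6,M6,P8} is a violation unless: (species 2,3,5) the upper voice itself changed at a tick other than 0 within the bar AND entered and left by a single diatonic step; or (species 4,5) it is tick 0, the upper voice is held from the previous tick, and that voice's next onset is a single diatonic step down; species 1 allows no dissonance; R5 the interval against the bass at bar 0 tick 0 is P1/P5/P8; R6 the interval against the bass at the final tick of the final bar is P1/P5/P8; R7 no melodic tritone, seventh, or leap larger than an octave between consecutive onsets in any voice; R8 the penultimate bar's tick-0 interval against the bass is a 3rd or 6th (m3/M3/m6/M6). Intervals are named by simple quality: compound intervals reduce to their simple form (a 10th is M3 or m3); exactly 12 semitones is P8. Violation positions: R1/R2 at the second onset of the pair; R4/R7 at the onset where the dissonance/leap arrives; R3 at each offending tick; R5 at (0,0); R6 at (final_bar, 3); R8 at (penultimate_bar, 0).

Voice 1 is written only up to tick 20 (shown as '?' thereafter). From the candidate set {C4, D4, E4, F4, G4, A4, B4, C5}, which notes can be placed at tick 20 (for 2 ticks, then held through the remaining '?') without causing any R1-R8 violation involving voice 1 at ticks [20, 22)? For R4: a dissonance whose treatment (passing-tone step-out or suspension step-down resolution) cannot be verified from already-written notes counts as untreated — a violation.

C4: violates R2,R7
D4: violates R4
E4: legal
F4: violates R4,R7
G4: violates R2
A4: legal
B4: violates R4
C5: legal

{A4, C5, E4}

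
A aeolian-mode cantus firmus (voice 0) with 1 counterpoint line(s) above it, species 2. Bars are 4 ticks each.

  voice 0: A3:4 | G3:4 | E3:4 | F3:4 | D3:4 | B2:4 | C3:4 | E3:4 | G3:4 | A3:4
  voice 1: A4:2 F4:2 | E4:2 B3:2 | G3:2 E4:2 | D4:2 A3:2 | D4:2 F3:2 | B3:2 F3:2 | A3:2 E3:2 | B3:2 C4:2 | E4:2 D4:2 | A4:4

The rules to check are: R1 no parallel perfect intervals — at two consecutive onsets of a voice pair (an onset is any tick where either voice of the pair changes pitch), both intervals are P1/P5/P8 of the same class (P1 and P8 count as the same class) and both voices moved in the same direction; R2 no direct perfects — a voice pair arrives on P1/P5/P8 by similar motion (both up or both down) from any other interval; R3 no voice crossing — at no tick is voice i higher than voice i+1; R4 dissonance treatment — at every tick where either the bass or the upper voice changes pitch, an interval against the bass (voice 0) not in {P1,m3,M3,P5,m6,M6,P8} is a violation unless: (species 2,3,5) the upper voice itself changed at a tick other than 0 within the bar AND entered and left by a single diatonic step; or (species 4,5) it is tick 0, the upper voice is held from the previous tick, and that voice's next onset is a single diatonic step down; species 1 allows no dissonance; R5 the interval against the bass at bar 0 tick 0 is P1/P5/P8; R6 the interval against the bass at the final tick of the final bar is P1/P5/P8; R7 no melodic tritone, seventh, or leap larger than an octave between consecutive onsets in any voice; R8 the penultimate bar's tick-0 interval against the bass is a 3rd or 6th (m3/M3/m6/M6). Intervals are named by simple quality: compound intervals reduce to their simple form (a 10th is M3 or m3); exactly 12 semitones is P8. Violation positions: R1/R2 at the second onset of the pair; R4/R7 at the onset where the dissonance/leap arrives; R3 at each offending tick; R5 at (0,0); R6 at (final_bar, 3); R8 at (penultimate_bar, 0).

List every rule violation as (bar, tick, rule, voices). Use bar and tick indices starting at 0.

bar 0: v0=A3 v1=A4 downbeat P8
bar 1: v0=G3 v1=E4 downbeat M6
bar 2: v0=E3 v1=G3 downbeat m3
bar 3: v0=F3 v1=D4 downbeat M6
bar 4: v0=D3 v1=D4 downbeat P8
bar 5: v0=B2 v1=B3 downbeat P8
bar 6: v0=C3 v1=A3 downbeat M6
bar 7: v0=E3 v1=B3 downbeat P5
bar 8: v0=G3 v1=E4 downbeat M6
bar 9: v0=A3 v1=A4 downbeat P8
  -> R7 @ bar 5 tick 0 v(1,): F3->B3 leap 6st
  -> R4 @ bar 5 tick 2 v(0, 1): B2/F3 TT untreated
  -> R7 @ bar 5 tick 2 v(1,): B3->F3 leap 6st
  -> R2 @ bar 7 tick 0 v(0, 1): C3/E3 M3 -> E3/B3 P5 similar
  -> R2 @ bar 9 tick 0 v(0, 1): G3/D4 P5 -> A3/A4 P8 similar

(5, 0, R7, (1,))
(5, 2, R4, (0, 1))
(5, 2, R7, (1,))
(7, 0, R2, (0, 1))
(9, 0, R2, (0, 1))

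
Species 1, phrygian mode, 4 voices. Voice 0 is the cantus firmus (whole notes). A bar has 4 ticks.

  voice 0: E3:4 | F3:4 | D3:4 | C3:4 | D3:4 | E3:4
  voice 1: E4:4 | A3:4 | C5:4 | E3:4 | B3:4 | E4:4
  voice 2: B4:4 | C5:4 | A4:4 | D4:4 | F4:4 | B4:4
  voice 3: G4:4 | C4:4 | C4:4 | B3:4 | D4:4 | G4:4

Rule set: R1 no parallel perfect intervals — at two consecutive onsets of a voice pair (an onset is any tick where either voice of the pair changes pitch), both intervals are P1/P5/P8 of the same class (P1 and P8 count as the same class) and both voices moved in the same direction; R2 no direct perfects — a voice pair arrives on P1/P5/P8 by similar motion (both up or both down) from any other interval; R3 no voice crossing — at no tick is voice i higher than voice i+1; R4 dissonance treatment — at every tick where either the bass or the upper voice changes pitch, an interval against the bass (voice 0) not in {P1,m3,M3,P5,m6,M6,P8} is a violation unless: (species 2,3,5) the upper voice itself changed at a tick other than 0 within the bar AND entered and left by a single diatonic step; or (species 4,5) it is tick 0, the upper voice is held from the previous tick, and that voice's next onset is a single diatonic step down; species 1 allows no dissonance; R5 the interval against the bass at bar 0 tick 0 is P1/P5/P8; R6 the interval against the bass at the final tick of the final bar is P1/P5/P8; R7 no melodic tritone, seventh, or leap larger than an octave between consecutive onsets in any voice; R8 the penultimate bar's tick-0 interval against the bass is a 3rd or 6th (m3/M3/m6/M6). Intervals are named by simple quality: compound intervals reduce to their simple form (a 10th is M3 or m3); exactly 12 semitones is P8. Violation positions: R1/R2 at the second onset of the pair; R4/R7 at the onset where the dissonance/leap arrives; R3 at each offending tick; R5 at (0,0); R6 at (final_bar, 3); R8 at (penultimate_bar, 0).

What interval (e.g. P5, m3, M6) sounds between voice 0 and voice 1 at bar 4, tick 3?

voice 0=D3 voice 1=B3 -> M6

M6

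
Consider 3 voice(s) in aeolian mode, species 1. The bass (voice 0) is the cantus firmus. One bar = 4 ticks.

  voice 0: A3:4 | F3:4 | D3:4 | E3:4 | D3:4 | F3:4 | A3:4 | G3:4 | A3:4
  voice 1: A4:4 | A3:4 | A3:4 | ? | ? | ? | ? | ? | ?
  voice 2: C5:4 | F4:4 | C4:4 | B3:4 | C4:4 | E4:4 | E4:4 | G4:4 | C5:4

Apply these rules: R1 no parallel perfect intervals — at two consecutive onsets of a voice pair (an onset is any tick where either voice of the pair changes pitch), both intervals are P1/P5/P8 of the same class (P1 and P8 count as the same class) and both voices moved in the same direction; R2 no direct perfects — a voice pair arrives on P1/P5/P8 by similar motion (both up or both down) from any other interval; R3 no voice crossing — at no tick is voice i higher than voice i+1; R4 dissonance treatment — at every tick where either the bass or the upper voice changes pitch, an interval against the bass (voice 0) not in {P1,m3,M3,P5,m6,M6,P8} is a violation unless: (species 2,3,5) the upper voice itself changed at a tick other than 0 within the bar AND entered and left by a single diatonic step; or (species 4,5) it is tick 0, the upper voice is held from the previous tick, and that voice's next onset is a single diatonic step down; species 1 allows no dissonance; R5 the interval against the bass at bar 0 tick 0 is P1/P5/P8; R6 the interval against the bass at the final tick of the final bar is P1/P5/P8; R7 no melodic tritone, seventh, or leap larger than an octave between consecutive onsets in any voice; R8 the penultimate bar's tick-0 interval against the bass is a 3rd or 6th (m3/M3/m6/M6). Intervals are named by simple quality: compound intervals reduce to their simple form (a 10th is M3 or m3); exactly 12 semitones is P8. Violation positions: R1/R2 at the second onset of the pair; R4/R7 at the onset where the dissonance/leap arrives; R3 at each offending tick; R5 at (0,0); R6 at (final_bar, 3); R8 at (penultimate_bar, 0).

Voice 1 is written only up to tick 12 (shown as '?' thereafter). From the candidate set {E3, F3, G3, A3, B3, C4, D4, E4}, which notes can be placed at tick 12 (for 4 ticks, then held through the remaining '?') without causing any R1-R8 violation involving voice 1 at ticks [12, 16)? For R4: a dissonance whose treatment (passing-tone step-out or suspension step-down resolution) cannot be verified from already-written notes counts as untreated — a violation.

{G3}

E3: violates R2
F3: violates R4
G3: legal
A3: violates R4
B3: violates R1
C4: violates R3
D4: violates R3,R4
E4: violates R2,R3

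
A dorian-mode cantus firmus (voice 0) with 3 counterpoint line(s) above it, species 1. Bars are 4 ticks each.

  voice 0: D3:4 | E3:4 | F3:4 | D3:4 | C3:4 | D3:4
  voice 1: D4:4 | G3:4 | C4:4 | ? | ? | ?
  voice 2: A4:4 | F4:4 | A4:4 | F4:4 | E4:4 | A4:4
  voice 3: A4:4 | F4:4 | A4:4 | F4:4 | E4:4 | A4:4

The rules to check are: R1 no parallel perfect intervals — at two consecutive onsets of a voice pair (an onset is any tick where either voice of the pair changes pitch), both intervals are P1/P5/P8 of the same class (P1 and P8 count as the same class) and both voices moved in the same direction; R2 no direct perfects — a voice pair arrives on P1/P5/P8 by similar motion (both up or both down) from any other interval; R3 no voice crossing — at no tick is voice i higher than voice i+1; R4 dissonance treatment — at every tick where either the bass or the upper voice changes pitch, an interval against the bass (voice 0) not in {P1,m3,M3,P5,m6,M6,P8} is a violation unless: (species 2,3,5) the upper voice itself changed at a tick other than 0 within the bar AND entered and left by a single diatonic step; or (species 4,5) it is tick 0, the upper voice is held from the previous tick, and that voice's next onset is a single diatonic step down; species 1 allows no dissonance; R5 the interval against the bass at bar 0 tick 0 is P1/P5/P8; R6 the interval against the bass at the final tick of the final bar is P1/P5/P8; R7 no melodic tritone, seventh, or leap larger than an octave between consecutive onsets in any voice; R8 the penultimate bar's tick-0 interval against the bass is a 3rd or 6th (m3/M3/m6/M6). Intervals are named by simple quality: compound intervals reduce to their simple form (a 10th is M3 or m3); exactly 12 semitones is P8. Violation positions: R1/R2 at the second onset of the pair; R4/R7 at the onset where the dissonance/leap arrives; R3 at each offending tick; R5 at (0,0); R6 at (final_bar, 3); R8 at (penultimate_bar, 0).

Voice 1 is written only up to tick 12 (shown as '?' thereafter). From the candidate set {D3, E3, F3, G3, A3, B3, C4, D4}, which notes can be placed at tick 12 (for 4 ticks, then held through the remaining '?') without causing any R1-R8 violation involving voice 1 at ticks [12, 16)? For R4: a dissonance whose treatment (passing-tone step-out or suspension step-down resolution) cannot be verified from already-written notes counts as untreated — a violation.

{B3, D4}

D3: violates R2,R7
E3: violates R4
F3: violates R2
G3: violates R4
A3: violates R1
B3: legal
C4: violates R4
D4: legal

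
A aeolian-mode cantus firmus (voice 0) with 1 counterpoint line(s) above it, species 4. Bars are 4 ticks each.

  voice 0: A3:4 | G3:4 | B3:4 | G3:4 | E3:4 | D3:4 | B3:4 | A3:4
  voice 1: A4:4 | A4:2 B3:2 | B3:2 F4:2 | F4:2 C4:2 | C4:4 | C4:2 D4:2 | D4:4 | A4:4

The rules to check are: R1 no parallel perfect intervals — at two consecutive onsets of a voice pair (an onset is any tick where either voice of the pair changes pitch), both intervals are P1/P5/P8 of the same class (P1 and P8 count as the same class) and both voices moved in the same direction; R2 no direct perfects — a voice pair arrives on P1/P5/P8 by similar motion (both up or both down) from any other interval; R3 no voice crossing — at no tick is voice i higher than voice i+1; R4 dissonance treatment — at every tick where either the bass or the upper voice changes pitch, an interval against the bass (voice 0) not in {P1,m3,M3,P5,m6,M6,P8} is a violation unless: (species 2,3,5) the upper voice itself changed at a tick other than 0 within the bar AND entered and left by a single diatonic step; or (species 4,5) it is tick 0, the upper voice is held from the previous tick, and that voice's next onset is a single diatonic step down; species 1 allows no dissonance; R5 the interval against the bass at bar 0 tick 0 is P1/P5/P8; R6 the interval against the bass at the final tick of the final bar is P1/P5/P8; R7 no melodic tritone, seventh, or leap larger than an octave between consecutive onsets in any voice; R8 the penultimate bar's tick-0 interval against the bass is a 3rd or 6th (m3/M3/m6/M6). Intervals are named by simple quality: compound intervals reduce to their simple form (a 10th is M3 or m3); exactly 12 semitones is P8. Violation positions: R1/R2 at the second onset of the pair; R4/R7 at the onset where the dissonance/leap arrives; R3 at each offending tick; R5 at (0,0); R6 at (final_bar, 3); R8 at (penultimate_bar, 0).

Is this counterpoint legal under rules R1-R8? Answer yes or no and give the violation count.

No (7 violations)

bar 0: v0=A3 v1=A4 (P8)
bar 1: v0=G3 v1=A4 (M2)
bar 2: v0=B3 v1=B3 (P1)
bar 3: v0=G3 v1=F4 (m7)
bar 4: v0=E3 v1=C4 (m6)
bar 5: v0=D3 v1=C4 (m7)
bar 6: v0=B3 v1=D4 (m3)
bar 7: v0=A3 v1=A4 (P8)
  R4 @ bar1.0: G3/A4 M2 untreated
  R7 @ bar1.2: A4->B3 leap 10st
  R4 @ bar2.2: B3/F4 TT untreated
  R7 @ bar2.2: B3->F4 leap 6st
  R4 @ bar3.0: G3/F4 m7 untreated
  R4 @ bar3.2: G3/C4 P4 untreated
  R4 @ bar5.0: D3/C4 m7 untreated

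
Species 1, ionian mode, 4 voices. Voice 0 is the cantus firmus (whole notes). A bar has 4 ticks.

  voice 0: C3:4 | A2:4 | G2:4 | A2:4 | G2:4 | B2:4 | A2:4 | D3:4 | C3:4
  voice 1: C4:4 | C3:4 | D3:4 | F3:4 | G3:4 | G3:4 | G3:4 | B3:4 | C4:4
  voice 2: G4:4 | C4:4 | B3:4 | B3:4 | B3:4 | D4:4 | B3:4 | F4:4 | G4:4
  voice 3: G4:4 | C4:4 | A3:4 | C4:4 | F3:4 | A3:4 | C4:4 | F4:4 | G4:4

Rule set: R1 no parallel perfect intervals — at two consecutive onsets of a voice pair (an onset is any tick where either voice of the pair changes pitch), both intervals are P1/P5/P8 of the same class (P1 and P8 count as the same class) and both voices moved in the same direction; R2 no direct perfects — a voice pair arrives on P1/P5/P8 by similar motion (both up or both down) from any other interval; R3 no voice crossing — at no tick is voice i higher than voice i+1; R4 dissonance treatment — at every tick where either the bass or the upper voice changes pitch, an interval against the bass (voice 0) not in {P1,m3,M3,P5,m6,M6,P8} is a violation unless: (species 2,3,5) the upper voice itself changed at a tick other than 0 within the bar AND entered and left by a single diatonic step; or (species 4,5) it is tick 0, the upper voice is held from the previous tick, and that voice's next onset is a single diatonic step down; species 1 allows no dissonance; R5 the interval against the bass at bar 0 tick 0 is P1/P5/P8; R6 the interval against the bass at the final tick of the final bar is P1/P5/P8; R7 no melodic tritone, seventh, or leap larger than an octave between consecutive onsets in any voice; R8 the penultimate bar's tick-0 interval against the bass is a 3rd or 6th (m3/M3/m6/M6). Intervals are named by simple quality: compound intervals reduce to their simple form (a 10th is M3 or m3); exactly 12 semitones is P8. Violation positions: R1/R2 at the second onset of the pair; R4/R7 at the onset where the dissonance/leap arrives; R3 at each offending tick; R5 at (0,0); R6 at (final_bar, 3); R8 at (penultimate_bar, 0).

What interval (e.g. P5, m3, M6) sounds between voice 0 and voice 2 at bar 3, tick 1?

voice 0=A2 voice 2=B3 -> M2

M2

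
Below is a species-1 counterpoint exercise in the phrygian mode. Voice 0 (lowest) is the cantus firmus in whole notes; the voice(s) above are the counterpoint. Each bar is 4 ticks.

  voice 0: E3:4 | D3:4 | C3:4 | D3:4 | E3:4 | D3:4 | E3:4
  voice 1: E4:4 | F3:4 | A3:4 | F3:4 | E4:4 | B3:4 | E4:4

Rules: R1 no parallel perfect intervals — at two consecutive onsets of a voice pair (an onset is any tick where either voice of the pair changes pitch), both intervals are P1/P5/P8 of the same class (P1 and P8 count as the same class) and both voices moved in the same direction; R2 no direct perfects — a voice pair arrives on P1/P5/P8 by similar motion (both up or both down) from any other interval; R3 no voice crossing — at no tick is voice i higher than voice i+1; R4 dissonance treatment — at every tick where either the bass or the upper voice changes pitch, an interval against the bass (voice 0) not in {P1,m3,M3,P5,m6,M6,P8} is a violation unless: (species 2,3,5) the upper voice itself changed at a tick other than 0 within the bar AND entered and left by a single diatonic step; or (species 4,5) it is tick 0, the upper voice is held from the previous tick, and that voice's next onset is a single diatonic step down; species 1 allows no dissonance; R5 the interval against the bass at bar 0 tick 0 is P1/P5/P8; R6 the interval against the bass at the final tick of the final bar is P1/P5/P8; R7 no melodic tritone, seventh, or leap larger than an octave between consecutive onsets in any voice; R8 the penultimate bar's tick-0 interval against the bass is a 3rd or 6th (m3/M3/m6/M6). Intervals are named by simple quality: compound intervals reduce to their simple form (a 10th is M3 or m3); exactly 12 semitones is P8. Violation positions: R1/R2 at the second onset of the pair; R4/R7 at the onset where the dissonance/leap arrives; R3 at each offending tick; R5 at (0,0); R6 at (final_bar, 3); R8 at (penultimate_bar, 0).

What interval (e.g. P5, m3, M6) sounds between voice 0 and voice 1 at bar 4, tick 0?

voice 0=E3 voice 1=E4 -> P8

P8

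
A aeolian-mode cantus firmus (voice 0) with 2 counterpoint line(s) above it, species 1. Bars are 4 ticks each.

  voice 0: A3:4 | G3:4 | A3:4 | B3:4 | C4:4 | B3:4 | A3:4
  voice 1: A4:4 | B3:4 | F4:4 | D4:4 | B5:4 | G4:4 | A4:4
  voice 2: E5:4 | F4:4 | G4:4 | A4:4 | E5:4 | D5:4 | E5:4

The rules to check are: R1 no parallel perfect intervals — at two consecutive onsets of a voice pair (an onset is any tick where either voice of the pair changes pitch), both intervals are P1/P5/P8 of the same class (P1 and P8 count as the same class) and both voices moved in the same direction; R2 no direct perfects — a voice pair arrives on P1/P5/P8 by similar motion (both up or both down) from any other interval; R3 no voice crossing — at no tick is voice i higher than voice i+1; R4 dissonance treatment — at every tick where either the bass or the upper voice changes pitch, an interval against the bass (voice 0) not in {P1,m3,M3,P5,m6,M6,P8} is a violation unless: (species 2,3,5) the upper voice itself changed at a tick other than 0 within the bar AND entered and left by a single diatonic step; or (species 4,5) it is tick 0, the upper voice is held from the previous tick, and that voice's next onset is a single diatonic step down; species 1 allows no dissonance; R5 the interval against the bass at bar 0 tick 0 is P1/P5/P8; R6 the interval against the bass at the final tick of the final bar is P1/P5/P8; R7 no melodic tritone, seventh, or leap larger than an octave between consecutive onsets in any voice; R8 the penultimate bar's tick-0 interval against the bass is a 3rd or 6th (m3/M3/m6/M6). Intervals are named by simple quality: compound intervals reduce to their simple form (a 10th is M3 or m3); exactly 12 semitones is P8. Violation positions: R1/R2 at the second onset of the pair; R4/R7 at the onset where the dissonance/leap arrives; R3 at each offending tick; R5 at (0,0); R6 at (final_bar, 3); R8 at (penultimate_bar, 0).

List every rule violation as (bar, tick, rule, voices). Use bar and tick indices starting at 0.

bar 0: v0=A3 v1=A4 v2=E5 downbeat P5
bar 1: v0=G3 v1=B3 v2=F4 downbeat m7
bar 2: v0=A3 v1=F4 v2=G4 downbeat m7
bar 3: v0=B3 v1=D4 v2=A4 downbeat m7
bar 4: v0=C4 v1=B5 v2=E5 downbeat M3
bar 5: v0=B3 v1=G4 v2=D5 downbeat m3
bar 6: v0=A3 v1=A4 v2=E5 downbeat P5
  -> R4 @ bar 1 tick 0 v(0, 2): G3/F4 m7 untreated
  -> R7 @ bar 1 tick 0 v(1,): A4->B3 leap 10st
  -> R7 @ bar 1 tick 0 v(2,): E5->F4 leap 11st
  -> R4 @ bar 2 tick 0 v(0, 2): A3/G4 m7 untreated
  -> R7 @ bar 2 tick 0 v(1,): B3->F4 leap 6st
  -> R4 @ bar 3 tick 0 v(0, 2): B3/A4 m7 untreated
  -> R1 @ bar 4 tick 0 v(1, 2): D4/A4 P5 -> B5/E5 P5 similar
  -> R3 @ bar 4 tick 0 v(1, 2): B5 above E5
  -> R4 @ bar 4 tick 0 v(0, 1): C4/B5 M7 untreated
  -> R7 @ bar 4 tick 0 v(1,): D4->B5 leap 21st
  -> R3 @ bar 4 tick 1 v(1, 2): B5 above E5
  -> R3 @ bar 4 tick 2 v(1, 2): B5 above E5
  -> R3 @ bar 4 tick 3 v(1, 2): B5 above E5
  -> R1 @ bar 5 tick 0 v(1, 2): B5/E5 P5 -> G4/D5 P5 similar
  -> R7 @ bar 5 tick 0 v(1,): B5->G4 leap 16st
  -> R1 @ bar 6 tick 0 v(1, 2): G4/D5 P5 -> A4/E5 P5 similar

(1, 0, R4, (0, 2))
(1, 0, R7, (1,))
(1, 0, R7, (2,))
(2, 0, R4, (0, 2))
(2, 0, R7, (1,))
(3, 0, R4, (0, 2))
(4, 0, R1, (1, 2))
(4, 0, R3, (1, 2))
(4, 0, R4, (0, 1))
(4, 0, R7, (1,))
(4, 1, R3, (1, 2))
(4, 2, R3, (1, 2))
(4, 3, R3, (1, 2))
(5, 0, R1, (1, 2))
(5, 0, R7, (1,))
(6, 0, R1, (1, 2))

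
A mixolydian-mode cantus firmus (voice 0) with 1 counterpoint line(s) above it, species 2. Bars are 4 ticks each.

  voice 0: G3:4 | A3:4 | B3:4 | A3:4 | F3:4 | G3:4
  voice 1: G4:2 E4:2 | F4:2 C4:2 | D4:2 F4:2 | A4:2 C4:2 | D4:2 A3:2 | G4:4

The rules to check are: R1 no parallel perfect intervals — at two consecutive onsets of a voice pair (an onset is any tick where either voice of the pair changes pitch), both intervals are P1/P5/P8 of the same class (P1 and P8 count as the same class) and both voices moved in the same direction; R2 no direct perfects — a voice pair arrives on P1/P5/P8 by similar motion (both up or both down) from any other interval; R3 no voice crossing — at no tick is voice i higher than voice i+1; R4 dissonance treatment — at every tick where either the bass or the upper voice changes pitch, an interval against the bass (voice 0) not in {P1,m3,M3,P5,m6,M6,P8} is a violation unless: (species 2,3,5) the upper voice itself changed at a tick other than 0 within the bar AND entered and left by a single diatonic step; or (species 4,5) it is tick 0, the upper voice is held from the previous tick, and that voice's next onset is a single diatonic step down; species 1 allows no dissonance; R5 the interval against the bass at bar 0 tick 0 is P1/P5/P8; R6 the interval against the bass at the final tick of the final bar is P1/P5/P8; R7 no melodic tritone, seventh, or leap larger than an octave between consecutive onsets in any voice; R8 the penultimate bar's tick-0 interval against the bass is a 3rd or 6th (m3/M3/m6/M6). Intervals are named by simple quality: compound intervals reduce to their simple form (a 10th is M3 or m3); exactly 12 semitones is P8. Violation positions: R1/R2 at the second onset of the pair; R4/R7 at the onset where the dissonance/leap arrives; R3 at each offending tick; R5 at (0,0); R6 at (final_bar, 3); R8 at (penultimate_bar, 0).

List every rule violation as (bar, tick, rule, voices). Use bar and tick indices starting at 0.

(2, 2, R4, (0, 1))
(5, 0, R2, (0, 1))
(5, 0, R7, (1,))

bar 0: v0=G3 v1=G4 downbeat P8
bar 1: v0=A3 v1=F4 downbeat m6
bar 2: v0=B3 v1=D4 downbeat m3
bar 3: v0=A3 v1=A4 downbeat P8
bar 4: v0=F3 v1=D4 downbeat M6
bar 5: v0=G3 v1=G4 downbeat P8
  -> R4 @ bar 2 tick 2 v(0, 1): B3/F4 TT untreated
  -> R2 @ bar 5 tick 0 v(0, 1): F3/A3 M3 -> G3/G4 P8 similar
  -> R7 @ bar 5 tick 0 v(1,): A3->G4 leap 10st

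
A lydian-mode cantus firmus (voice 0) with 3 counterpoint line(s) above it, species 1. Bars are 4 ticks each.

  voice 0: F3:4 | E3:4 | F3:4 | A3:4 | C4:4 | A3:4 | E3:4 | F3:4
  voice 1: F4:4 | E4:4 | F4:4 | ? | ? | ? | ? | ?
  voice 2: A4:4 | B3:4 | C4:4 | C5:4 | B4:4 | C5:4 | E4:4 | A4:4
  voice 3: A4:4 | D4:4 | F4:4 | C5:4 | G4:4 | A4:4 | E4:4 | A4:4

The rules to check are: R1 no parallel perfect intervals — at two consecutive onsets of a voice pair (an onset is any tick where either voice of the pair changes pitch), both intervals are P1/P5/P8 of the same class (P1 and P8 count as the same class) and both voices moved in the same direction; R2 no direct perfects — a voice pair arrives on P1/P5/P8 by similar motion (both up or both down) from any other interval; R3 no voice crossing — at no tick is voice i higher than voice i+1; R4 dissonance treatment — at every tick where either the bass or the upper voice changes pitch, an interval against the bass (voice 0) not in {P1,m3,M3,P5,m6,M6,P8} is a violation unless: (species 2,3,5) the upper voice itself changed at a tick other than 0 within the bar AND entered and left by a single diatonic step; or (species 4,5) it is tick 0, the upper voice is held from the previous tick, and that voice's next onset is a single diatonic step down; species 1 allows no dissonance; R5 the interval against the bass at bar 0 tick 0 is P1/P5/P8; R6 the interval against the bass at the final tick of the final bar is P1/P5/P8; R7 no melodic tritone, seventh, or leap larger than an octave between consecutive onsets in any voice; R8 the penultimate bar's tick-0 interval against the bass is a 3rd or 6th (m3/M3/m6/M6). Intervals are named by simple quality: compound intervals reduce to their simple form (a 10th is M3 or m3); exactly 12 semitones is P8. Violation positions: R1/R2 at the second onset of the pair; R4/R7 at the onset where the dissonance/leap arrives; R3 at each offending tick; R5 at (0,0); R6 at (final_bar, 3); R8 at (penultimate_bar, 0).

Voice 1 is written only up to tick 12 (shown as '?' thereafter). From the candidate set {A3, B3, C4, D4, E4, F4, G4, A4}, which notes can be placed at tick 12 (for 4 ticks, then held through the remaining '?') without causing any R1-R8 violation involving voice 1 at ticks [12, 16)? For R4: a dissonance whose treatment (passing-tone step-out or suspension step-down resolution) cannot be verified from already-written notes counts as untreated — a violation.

A3: legal
B3: violates R4,R7
C4: legal
D4: violates R4
E4: legal
F4: legal
G4: violates R4
A4: violates R1

{A3, C4, E4, F4}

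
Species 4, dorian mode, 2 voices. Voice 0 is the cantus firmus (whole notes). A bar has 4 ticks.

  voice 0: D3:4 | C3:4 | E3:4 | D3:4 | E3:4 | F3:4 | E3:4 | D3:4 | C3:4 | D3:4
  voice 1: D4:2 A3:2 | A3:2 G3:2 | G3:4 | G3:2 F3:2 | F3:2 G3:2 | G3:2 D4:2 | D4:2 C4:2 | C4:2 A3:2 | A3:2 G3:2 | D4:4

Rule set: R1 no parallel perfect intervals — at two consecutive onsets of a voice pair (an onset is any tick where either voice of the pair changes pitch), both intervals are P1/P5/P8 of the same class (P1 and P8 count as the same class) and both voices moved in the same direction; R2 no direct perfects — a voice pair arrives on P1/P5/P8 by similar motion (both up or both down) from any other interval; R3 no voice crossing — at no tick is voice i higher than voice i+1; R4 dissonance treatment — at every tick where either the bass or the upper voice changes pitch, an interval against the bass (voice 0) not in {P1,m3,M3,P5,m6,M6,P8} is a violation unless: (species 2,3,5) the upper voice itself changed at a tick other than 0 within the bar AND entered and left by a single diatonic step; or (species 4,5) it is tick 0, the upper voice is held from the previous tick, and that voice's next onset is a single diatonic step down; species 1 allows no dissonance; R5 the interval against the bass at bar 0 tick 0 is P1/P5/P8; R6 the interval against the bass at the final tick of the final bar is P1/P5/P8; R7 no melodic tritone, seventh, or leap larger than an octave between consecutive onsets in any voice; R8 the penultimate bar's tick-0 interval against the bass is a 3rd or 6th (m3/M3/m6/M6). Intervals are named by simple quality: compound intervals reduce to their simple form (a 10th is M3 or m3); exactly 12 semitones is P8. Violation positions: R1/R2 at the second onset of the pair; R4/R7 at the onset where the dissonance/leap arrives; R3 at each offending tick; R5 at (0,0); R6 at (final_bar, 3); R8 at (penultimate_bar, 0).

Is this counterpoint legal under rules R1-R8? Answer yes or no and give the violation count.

bar 0: v0=D3 v1=D4 (P8)
bar 1: v0=C3 v1=A3 (M6)
bar 2: v0=E3 v1=G3 (m3)
bar 3: v0=D3 v1=G3 (P4)
bar 4: v0=E3 v1=F3 (m2)
bar 5: v0=F3 v1=G3 (M2)
bar 6: v0=E3 v1=D4 (m7)
bar 7: v0=D3 v1=C4 (m7)
bar 8: v0=C3 v1=A3 (M6)
bar 9: v0=D3 v1=D4 (P8)
  R4 @ bar4.0: E3/F3 m2 untreated
  R4 @ bar5.0: F3/G3 M2 untreated
  R4 @ bar7.0: D3/C4 m7 untreated
  R2 @ bar9.0: C3/G3 P5 -> D3/D4 P8 similar

No (4 violations)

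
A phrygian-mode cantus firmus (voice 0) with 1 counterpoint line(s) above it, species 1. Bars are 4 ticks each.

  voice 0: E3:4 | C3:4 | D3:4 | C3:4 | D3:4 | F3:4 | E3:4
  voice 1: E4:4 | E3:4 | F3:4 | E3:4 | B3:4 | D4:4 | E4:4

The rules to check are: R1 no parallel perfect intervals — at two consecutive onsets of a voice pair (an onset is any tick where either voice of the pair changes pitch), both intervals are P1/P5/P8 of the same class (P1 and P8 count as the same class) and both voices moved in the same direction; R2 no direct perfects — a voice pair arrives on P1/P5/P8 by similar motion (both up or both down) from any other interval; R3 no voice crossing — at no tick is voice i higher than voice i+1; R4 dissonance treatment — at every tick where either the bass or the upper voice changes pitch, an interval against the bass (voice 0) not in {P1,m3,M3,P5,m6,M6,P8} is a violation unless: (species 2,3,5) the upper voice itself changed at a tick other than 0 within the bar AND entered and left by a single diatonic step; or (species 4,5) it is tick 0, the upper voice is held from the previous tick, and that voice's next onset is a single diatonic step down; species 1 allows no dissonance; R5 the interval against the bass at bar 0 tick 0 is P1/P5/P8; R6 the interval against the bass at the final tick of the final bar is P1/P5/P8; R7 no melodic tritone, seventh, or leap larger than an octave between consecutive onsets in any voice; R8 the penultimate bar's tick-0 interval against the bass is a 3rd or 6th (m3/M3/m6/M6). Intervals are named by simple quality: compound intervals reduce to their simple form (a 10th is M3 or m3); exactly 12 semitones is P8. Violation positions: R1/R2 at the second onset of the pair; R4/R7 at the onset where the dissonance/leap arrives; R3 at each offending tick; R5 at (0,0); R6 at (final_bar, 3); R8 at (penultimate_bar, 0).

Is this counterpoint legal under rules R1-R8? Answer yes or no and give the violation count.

bar 0: v0=E3 v1=E4 (P8)
bar 1: v0=C3 v1=E3 (M3)
bar 2: v0=D3 v1=F3 (m3)
bar 3: v0=C3 v1=E3 (M3)
bar 4: v0=D3 v1=B3 (M6)
bar 5: v0=F3 v1=D4 (M6)
bar 6: v0=E3 v1=E4 (P8)

Yes (0 violations)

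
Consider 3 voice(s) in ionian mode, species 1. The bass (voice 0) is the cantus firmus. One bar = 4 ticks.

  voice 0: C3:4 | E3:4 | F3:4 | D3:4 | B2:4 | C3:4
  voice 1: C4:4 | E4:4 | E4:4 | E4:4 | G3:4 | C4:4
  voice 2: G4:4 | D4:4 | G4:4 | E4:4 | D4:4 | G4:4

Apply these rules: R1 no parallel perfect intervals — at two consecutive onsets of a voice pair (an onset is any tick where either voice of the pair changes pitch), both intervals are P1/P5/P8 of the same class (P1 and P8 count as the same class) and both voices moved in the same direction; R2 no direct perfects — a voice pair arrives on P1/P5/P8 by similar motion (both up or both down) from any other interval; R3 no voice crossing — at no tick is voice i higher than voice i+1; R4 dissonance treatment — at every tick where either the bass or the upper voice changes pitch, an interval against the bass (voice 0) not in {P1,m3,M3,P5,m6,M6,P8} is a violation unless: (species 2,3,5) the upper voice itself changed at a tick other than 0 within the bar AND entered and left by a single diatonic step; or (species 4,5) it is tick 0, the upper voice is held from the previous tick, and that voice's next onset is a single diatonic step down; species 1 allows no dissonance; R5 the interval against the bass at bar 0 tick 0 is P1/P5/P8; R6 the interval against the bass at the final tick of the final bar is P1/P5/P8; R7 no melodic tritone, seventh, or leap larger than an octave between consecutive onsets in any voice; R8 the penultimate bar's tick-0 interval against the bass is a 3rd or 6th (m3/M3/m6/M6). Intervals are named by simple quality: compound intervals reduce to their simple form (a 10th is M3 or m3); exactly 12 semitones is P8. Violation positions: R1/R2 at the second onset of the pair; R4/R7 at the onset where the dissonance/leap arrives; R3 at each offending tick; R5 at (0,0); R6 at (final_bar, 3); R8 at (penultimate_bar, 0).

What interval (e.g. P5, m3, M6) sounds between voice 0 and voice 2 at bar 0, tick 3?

voice 0=C3 voice 2=G4 -> P5

P5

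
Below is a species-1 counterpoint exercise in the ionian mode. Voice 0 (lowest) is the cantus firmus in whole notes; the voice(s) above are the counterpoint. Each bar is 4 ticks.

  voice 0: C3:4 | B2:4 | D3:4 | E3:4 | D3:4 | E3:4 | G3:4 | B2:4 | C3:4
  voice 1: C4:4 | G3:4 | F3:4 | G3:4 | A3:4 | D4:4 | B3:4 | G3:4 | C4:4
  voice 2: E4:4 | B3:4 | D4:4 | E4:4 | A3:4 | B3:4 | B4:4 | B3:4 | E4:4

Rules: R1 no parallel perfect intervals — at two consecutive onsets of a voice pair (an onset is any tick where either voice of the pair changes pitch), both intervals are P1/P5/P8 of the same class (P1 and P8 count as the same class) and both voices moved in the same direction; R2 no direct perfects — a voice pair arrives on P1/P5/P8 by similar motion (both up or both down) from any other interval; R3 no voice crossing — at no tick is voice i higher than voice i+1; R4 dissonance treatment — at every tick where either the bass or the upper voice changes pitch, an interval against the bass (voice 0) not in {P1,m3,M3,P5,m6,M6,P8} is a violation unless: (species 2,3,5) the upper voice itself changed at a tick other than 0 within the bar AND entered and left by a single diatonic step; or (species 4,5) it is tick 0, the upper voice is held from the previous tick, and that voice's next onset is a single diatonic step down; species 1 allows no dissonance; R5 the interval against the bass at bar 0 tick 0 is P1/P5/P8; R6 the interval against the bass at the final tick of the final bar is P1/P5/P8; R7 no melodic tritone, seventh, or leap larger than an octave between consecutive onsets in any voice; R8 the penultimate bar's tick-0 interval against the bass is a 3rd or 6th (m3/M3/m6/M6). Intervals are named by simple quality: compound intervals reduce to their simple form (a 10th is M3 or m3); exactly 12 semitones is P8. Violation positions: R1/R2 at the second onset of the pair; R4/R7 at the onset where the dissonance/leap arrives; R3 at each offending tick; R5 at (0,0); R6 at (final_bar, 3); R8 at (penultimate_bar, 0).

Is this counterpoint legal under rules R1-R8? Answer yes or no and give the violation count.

bar 0: v0=C3 v1=C4 v2=E4 (M3)
bar 1: v0=B2 v1=G3 v2=B3 (P8)
bar 2: v0=D3 v1=F3 v2=D4 (P8)
bar 3: v0=E3 v1=G3 v2=E4 (P8)
bar 4: v0=D3 v1=A3 v2=A3 (P5)
bar 5: v0=E3 v1=D4 v2=B3 (P5)
bar 6: v0=G3 v1=B3 v2=B4 (M3)
bar 7: v0=B2 v1=G3 v2=B3 (P8)
bar 8: v0=C3 v1=C4 v2=E4 (M3)
  R5 @ bar0.0: opens on M3
  R2 @ bar1.0: C3/E4 M3 -> B2/B3 P8 similar
  R1 @ bar2.0: B2/B3 P8 -> D3/D4 P8 similar
  R1 @ bar3.0: D3/D4 P8 -> E3/E4 P8 similar
  R2 @ bar4.0: E3/E4 P8 -> D3/A3 P5 similar
  R1 @ bar5.0: D3/A3 P5 -> E3/B3 P5 similar
  R3 @ bar5.0: D4 above B3
  R4 @ bar5.0: E3/D4 m7 untreated
  R3 @ bar5.1: D4 above B3
  R3 @ bar5.2: D4 above B3
  R3 @ bar5.3: D4 above B3
  R2 @ bar7.0: G3/B4 M3 -> B2/B3 P8 similar
  R8 @ bar7.0: penult P8 not 3rd/6th
  R2 @ bar8.0: B2/G3 m6 -> C3/C4 P8 similar
  R6 @ bar8.3: closes on M3

No (15 violations)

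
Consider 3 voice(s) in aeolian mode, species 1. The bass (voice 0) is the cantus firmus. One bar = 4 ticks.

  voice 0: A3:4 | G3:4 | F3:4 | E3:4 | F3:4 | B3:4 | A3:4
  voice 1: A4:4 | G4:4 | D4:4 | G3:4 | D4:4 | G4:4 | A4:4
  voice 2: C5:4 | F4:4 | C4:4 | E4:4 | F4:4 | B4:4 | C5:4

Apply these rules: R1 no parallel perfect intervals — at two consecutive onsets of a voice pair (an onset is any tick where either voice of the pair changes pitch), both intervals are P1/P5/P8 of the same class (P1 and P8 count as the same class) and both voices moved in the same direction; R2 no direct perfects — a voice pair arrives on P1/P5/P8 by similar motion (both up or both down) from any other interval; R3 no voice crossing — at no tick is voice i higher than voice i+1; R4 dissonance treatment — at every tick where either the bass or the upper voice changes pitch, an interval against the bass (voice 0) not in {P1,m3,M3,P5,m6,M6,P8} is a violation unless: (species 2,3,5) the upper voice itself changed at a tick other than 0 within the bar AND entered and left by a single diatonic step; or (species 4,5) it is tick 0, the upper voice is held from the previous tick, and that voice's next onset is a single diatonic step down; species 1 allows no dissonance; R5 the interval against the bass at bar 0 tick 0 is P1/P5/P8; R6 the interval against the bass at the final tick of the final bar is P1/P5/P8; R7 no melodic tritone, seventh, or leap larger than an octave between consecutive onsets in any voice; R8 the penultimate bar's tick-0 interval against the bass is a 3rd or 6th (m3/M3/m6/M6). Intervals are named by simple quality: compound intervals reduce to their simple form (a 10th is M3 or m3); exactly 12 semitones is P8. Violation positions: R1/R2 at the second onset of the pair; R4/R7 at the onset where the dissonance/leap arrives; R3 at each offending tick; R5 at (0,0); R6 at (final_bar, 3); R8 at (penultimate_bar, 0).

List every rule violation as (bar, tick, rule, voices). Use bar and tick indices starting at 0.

bar 0: v0=A3 v1=A4 v2=C5 downbeat m3
bar 1: v0=G3 v1=G4 v2=F4 downbeat m7
bar 2: v0=F3 v1=D4 v2=C4 downbeat P5
bar 3: v0=E3 v1=G3 v2=E4 downbeat P8
bar 4: v0=F3 v1=D4 v2=F4 downbeat P8
bar 5: v0=B3 v1=G4 v2=B4 downbeat P8
bar 6: v0=A3 v1=A4 v2=C5 downbeat m3
  -> R5 @ bar 0 tick 0 v(0, 2): opens on m3
  -> R1 @ bar 1 tick 0 v(0, 1): A3/A4 P8 -> G3/G4 P8 similar
  -> R3 @ bar 1 tick 0 v(1, 2): G4 above F4
  -> R4 @ bar 1 tick 0 v(0, 2): G3/F4 m7 untreated
  -> R3 @ bar 1 tick 1 v(1, 2): G4 above F4
  -> R3 @ bar 1 tick 2 v(1, 2): G4 above F4
  -> R3 @ bar 1 tick 3 v(1, 2): G4 above F4
  -> R2 @ bar 2 tick 0 v(0, 2): G3/F4 m7 -> F3/C4 P5 similar
  -> R3 @ bar 2 tick 0 v(1, 2): D4 above C4
  -> R3 @ bar 2 tick 1 v(1, 2): D4 above C4
  -> R3 @ bar 2 tick 2 v(1, 2): D4 above C4
  -> R3 @ bar 2 tick 3 v(1, 2): D4 above C4
  -> R1 @ bar 4 tick 0 v(0, 2): E3/E4 P8 -> F3/F4 P8 similar
  -> R1 @ bar 5 tick 0 v(0, 2): F3/F4 P8 -> B3/B4 P8 similar
  -> R7 @ bar 5 tick 0 v(0,): F3->B3 leap 6st
  -> R7 @ bar 5 tick 0 v(2,): F4->B4 leap 6st
  -> R8 @ bar 5 tick 0 v(0, 2): penult P8 not 3rd/6th
  -> R6 @ bar 6 tick 3 v(0, 2): closes on m3

(0, 0, R5, (0, 2))
(1, 0, R1, (0, 1))
(1, 0, R3, (1, 2))
(1, 0, R4, (0, 2))
(1, 1, R3, (1, 2))
(1, 2, R3, (1, 2))
(1, 3, R3, (1, 2))
(2, 0, R2, (0, 2))
(2, 0, R3, (1, 2))
(2, 1, R3, (1, 2))
(2, 2, R3, (1, 2))
(2, 3, R3, (1, 2))
(4, 0, R1, (0, 2))
(5, 0, R1, (0, 2))
(5, 0, R7, (0,))
(5, 0, R7, (2,))
(5, 0, R8, (0, 2))
(6, 3, R6, (0, 2))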